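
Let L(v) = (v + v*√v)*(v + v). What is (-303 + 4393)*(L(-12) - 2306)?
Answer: -8253620 + 2355840*I*√3 ≈ -8.2536e+6 + 4.0804e+6*I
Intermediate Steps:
L(v) = 2*v*(v + v^(3/2)) (L(v) = (v + v^(3/2))*(2*v) = 2*v*(v + v^(3/2)))
(-303 + 4393)*(L(-12) - 2306) = (-303 + 4393)*((2*(-12)² + 2*(-12)^(5/2)) - 2306) = 4090*((2*144 + 2*(288*I*√3)) - 2306) = 4090*((288 + 576*I*√3) - 2306) = 4090*(-2018 + 576*I*√3) = -8253620 + 2355840*I*√3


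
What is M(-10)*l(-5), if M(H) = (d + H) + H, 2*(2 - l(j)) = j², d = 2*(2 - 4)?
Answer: 252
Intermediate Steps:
d = -4 (d = 2*(-2) = -4)
l(j) = 2 - j²/2
M(H) = -4 + 2*H (M(H) = (-4 + H) + H = -4 + 2*H)
M(-10)*l(-5) = (-4 + 2*(-10))*(2 - ½*(-5)²) = (-4 - 20)*(2 - ½*25) = -24*(2 - 25/2) = -24*(-21/2) = 252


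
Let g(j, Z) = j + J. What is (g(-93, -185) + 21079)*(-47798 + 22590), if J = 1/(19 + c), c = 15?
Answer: -8993269100/17 ≈ -5.2902e+8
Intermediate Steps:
J = 1/34 (J = 1/(19 + 15) = 1/34 ≈ 0.029412)
g(j, Z) = 1/34 + j (g(j, Z) = j + 1/34 = 1/34 + j)
(g(-93, -185) + 21079)*(-47798 + 22590) = ((1/34 - 93) + 21079)*(-47798 + 22590) = (-3161/34 + 21079)*(-25208) = (713525/34)*(-25208) = -8993269100/17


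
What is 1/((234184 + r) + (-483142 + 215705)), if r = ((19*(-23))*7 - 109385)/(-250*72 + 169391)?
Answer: -151391/5034317367 ≈ -3.0072e-5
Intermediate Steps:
r = -112444/151391 (r = (-437*7 - 109385)/(-18000 + 169391) = (-3059 - 109385)/151391 = -112444*1/151391 = -112444/151391 ≈ -0.74274)
1/((234184 + r) + (-483142 + 215705)) = 1/((234184 - 112444/151391) + (-483142 + 215705)) = 1/(35453237500/151391 - 267437) = 1/(-5034317367/151391) = -151391/5034317367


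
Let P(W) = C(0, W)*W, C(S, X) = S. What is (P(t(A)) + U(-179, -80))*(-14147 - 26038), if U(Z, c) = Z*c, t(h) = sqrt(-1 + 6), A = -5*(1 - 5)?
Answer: -575449200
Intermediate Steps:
A = 20 (A = -5*(-4) = 20)
t(h) = sqrt(5)
P(W) = 0 (P(W) = 0*W = 0)
(P(t(A)) + U(-179, -80))*(-14147 - 26038) = (0 - 179*(-80))*(-14147 - 26038) = (0 + 14320)*(-40185) = 14320*(-40185) = -575449200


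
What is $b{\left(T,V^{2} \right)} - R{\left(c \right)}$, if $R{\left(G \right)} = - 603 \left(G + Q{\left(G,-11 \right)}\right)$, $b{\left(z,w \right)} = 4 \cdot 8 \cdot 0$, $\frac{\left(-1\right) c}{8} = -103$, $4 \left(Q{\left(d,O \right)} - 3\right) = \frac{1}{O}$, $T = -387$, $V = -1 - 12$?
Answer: $\frac{21941361}{44} \approx 4.9867 \cdot 10^{5}$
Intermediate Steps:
$V = -13$
$Q{\left(d,O \right)} = 3 + \frac{1}{4 O}$
$c = 824$ ($c = \left(-8\right) \left(-103\right) = 824$)
$b{\left(z,w \right)} = 0$ ($b{\left(z,w \right)} = 32 \cdot 0 = 0$)
$R{\left(G \right)} = - \frac{78993}{44} - 603 G$ ($R{\left(G \right)} = - 603 \left(G + \left(3 + \frac{1}{4 \left(-11\right)}\right)\right) = - 603 \left(G + \left(3 + \frac{1}{4} \left(- \frac{1}{11}\right)\right)\right) = - 603 \left(G + \left(3 - \frac{1}{44}\right)\right) = - 603 \left(G + \frac{131}{44}\right) = - 603 \left(\frac{131}{44} + G\right) = - \frac{78993}{44} - 603 G$)
$b{\left(T,V^{2} \right)} - R{\left(c \right)} = 0 - \left(- \frac{78993}{44} - 496872\right) = 0 - - \frac{21941361}{44} = 0 + \frac{21941361}{44} = \frac{21941361}{44}$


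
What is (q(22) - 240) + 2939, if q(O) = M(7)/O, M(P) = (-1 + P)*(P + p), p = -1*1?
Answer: 29707/11 ≈ 2700.6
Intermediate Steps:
p = -1
M(P) = (-1 + P)² (M(P) = (-1 + P)*(P - 1) = (-1 + P)*(-1 + P) = (-1 + P)²)
q(O) = 36/O (q(O) = (1 + 7² - 2*7)/O = (1 + 49 - 14)/O = 36/O)
(q(22) - 240) + 2939 = (36/22 - 240) + 2939 = (36*(1/22) - 240) + 2939 = (18/11 - 240) + 2939 = -2622/11 + 2939 = 29707/11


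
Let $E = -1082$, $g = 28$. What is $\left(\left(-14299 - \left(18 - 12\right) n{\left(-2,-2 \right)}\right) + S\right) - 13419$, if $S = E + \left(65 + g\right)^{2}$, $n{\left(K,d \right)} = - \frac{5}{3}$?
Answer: $-20141$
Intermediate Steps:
$n{\left(K,d \right)} = - \frac{5}{3}$ ($n{\left(K,d \right)} = \left(-5\right) \frac{1}{3} = - \frac{5}{3}$)
$S = 7567$ ($S = -1082 + \left(65 + 28\right)^{2} = -1082 + 93^{2} = -1082 + 8649 = 7567$)
$\left(\left(-14299 - \left(18 - 12\right) n{\left(-2,-2 \right)}\right) + S\right) - 13419 = \left(\left(-14299 - \left(18 - 12\right) \left(- \frac{5}{3}\right)\right) + 7567\right) - 13419 = \left(\left(-14299 - 6 \left(- \frac{5}{3}\right)\right) + 7567\right) - 13419 = \left(\left(-14299 - -10\right) + 7567\right) - 13419 = \left(\left(-14299 + 10\right) + 7567\right) - 13419 = \left(-14289 + 7567\right) - 13419 = -6722 - 13419 = -20141$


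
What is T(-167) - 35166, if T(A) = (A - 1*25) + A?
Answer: -35525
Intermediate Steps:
T(A) = -25 + 2*A (T(A) = (A - 25) + A = (-25 + A) + A = -25 + 2*A)
T(-167) - 35166 = (-25 + 2*(-167)) - 35166 = (-25 - 334) - 35166 = -359 - 35166 = -35525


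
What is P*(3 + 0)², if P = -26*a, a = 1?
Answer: -234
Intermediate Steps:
P = -26 (P = -26*1 = -26)
P*(3 + 0)² = -26*(3 + 0)² = -26*3² = -26*9 = -234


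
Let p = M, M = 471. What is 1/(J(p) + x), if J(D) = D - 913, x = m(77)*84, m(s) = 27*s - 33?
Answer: 1/171422 ≈ 5.8336e-6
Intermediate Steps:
m(s) = -33 + 27*s
x = 171864 (x = (-33 + 27*77)*84 = (-33 + 2079)*84 = 2046*84 = 171864)
p = 471
J(D) = -913 + D
1/(J(p) + x) = 1/((-913 + 471) + 171864) = 1/(-442 + 171864) = 1/171422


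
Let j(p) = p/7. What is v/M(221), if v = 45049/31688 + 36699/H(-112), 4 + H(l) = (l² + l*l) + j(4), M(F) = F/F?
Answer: 1003166837/347759956 ≈ 2.8847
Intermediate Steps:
M(F) = 1
j(p) = p/7 (j(p) = p*(⅐) = p/7)
H(l) = -24/7 + 2*l² (H(l) = -4 + ((l² + l*l) + (⅐)*4) = -4 + ((l² + l²) + 4/7) = -4 + (2*l² + 4/7) = -4 + (4/7 + 2*l²) = -24/7 + 2*l²)
v = 1003166837/347759956 (v = 45049/31688 + 36699/(-24/7 + 2*(-112)²) = 45049*(1/31688) + 36699/(-24/7 + 2*12544) = 45049/31688 + 36699/(-24/7 + 25088) = 45049/31688 + 36699/(175592/7) = 45049/31688 + 36699*(7/175592) = 45049/31688 + 256893/175592 = 1003166837/347759956 ≈ 2.8847)
v/M(221) = (1003166837/347759956)/1 = (1003166837/347759956)*1 = 1003166837/347759956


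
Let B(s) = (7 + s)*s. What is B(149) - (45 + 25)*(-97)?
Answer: 30034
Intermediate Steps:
B(s) = s*(7 + s)
B(149) - (45 + 25)*(-97) = 149*(7 + 149) - (45 + 25)*(-97) = 149*156 - 70*(-97) = 23244 - 1*(-6790) = 23244 + 6790 = 30034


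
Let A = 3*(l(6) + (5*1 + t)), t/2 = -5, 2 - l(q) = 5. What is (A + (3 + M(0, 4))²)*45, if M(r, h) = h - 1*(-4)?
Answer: 4365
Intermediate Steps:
l(q) = -3 (l(q) = 2 - 1*5 = 2 - 5 = -3)
t = -10 (t = 2*(-5) = -10)
M(r, h) = 4 + h (M(r, h) = h + 4 = 4 + h)
A = -24 (A = 3*(-3 + (5*1 - 10)) = 3*(-3 + (5 - 10)) = 3*(-3 - 5) = 3*(-8) = -24)
(A + (3 + M(0, 4))²)*45 = (-24 + (3 + (4 + 4))²)*45 = (-24 + (3 + 8)²)*45 = (-24 + 11²)*45 = (-24 + 121)*45 = 97*45 = 4365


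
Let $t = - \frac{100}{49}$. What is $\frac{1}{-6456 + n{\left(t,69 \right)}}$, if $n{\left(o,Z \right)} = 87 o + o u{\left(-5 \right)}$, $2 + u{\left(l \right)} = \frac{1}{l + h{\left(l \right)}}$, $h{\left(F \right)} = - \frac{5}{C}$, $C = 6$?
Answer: $- \frac{343}{2273788} \approx -0.00015085$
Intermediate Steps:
$h{\left(F \right)} = - \frac{5}{6}$
$t = - \frac{100}{49}$ ($t = \left(-100\right) \frac{1}{49} = - \frac{100}{49} \approx -2.0408$)
$u{\left(l \right)} = -2 + \frac{1}{- \frac{5}{6} + l}$ ($u{\left(l \right)} = -2 + \frac{1}{l - \frac{5}{6}} = -2 + \frac{1}{- \frac{5}{6} + l}$)
$n{\left(o,Z \right)} = \frac{2969 o}{35}$ ($n{\left(o,Z \right)} = 87 o + o \frac{4 \left(4 - -15\right)}{-5 + 6 \left(-5\right)} = 87 o + o \frac{4 \left(4 + 15\right)}{-5 - 30} = 87 o + o 4 \frac{1}{-35} \cdot 19 = 87 o + o 4 \left(- \frac{1}{35}\right) 19 = 87 o + o \left(- \frac{76}{35}\right) = 87 o - \frac{76 o}{35} = \frac{2969 o}{35}$)
$\frac{1}{-6456 + n{\left(t,69 \right)}} = \frac{1}{-6456 + \frac{2969}{35} \left(- \frac{100}{49}\right)} = \frac{1}{-6456 - \frac{59380}{343}} = \frac{1}{- \frac{2273788}{343}} = - \frac{343}{2273788}$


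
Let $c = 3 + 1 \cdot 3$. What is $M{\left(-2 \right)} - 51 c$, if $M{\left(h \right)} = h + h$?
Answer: $-310$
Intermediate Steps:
$c = 6$ ($c = 3 + 3 = 6$)
$M{\left(h \right)} = 2 h$
$M{\left(-2 \right)} - 51 c = 2 \left(-2\right) - 306 = -4 - 306 = -310$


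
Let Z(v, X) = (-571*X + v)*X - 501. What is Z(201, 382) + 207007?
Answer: -83039316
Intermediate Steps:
Z(v, X) = -501 + X*(v - 571*X) (Z(v, X) = (v - 571*X)*X - 501 = X*(v - 571*X) - 501 = -501 + X*(v - 571*X))
Z(201, 382) + 207007 = (-501 - 571*382**2 + 382*201) + 207007 = (-501 - 571*145924 + 76782) + 207007 = (-501 - 83322604 + 76782) + 207007 = -83246323 + 207007 = -83039316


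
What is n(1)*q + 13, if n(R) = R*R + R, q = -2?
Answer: 9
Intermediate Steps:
n(R) = R + R² (n(R) = R² + R = R + R²)
n(1)*q + 13 = (1*(1 + 1))*(-2) + 13 = (1*2)*(-2) + 13 = 2*(-2) + 13 = -4 + 13 = 9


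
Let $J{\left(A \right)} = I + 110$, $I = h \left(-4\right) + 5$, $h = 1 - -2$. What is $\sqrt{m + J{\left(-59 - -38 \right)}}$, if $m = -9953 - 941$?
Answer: $3 i \sqrt{1199} \approx 103.88 i$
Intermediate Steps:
$h = 3$ ($h = 1 + 2 = 3$)
$m = -10894$
$I = -7$ ($I = 3 \left(-4\right) + 5 = -12 + 5 = -7$)
$J{\left(A \right)} = 103$ ($J{\left(A \right)} = -7 + 110 = 103$)
$\sqrt{m + J{\left(-59 - -38 \right)}} = \sqrt{-10894 + 103} = \sqrt{-10791} = 3 i \sqrt{1199}$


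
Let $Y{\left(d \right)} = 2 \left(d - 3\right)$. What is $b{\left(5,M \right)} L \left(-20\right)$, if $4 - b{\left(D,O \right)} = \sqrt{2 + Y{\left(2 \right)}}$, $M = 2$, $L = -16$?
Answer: $1280$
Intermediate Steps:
$Y{\left(d \right)} = -6 + 2 d$ ($Y{\left(d \right)} = 2 \left(-3 + d\right) = -6 + 2 d$)
$b{\left(D,O \right)} = 4$ ($b{\left(D,O \right)} = 4 - \sqrt{2 + \left(-6 + 2 \cdot 2\right)} = 4 - \sqrt{2 + \left(-6 + 4\right)} = 4 - \sqrt{2 - 2} = 4 - \sqrt{0} = 4 - 0 = 4 + 0 = 4$)
$b{\left(5,M \right)} L \left(-20\right) = 4 \left(-16\right) \left(-20\right) = \left(-64\right) \left(-20\right) = 1280$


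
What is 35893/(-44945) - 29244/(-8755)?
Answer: 200025673/78698695 ≈ 2.5417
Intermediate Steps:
35893/(-44945) - 29244/(-8755) = 35893*(-1/44945) - 29244*(-1/8755) = -35893/44945 + 29244/8755 = 200025673/78698695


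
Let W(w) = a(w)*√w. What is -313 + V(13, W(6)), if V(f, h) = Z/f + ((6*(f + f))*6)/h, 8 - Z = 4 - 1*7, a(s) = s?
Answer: -4058/13 + 26*√6 ≈ -248.47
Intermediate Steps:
Z = 11 (Z = 8 - (4 - 1*7) = 8 - (4 - 7) = 8 - 1*(-3) = 8 + 3 = 11)
W(w) = w^(3/2) (W(w) = w*√w = w^(3/2))
V(f, h) = 11/f + 72*f/h (V(f, h) = 11/f + ((6*(f + f))*6)/h = 11/f + ((6*(2*f))*6)/h = 11/f + ((12*f)*6)/h = 11/f + (72*f)/h = 11/f + 72*f/h)
-313 + V(13, W(6)) = -313 + (11/13 + 72*13/6^(3/2)) = -313 + (11*(1/13) + 72*13/(6*√6)) = -313 + (11/13 + 72*13*(√6/36)) = -313 + (11/13 + 26*√6) = -4058/13 + 26*√6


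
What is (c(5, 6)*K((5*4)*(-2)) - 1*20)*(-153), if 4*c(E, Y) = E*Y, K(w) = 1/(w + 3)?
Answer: 228735/74 ≈ 3091.0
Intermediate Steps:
K(w) = 1/(3 + w)
c(E, Y) = E*Y/4 (c(E, Y) = (E*Y)/4 = E*Y/4)
(c(5, 6)*K((5*4)*(-2)) - 1*20)*(-153) = (((1/4)*5*6)/(3 + (5*4)*(-2)) - 1*20)*(-153) = (15/(2*(3 + 20*(-2))) - 20)*(-153) = (15/(2*(3 - 40)) - 20)*(-153) = ((15/2)/(-37) - 20)*(-153) = ((15/2)*(-1/37) - 20)*(-153) = (-15/74 - 20)*(-153) = -1495/74*(-153) = 228735/74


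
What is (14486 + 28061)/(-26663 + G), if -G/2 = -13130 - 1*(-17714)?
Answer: -42547/35831 ≈ -1.1874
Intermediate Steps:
G = -9168 (G = -2*(-13130 - 1*(-17714)) = -2*(-13130 + 17714) = -2*4584 = -9168)
(14486 + 28061)/(-26663 + G) = (14486 + 28061)/(-26663 - 9168) = 42547/(-35831) = 42547*(-1/35831) = -42547/35831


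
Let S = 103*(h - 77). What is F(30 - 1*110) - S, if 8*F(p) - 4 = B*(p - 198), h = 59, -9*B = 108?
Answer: 4543/2 ≈ 2271.5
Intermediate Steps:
B = -12 (B = -1/9*108 = -12)
S = -1854 (S = 103*(59 - 77) = 103*(-18) = -1854)
F(p) = 595/2 - 3*p/2 (F(p) = 1/2 + (-12*(p - 198))/8 = 1/2 + (-12*(-198 + p))/8 = 1/2 + (2376 - 12*p)/8 = 1/2 + (297 - 3*p/2) = 595/2 - 3*p/2)
F(30 - 1*110) - S = (595/2 - 3*(30 - 1*110)/2) - 1*(-1854) = (595/2 - 3*(30 - 110)/2) + 1854 = (595/2 - 3/2*(-80)) + 1854 = (595/2 + 120) + 1854 = 835/2 + 1854 = 4543/2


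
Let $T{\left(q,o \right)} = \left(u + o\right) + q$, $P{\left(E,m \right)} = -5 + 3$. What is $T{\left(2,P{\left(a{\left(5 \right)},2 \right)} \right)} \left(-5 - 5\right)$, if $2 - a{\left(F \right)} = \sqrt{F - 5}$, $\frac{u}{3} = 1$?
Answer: $-30$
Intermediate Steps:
$u = 3$ ($u = 3 \cdot 1 = 3$)
$a{\left(F \right)} = 2 - \sqrt{-5 + F}$ ($a{\left(F \right)} = 2 - \sqrt{F - 5} = 2 - \sqrt{-5 + F}$)
$P{\left(E,m \right)} = -2$
$T{\left(q,o \right)} = 3 + o + q$ ($T{\left(q,o \right)} = \left(3 + o\right) + q = 3 + o + q$)
$T{\left(2,P{\left(a{\left(5 \right)},2 \right)} \right)} \left(-5 - 5\right) = \left(3 - 2 + 2\right) \left(-5 - 5\right) = 3 \left(-5 - 5\right) = 3 \left(-10\right) = -30$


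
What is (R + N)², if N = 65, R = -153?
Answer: 7744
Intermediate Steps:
(R + N)² = (-153 + 65)² = (-88)² = 7744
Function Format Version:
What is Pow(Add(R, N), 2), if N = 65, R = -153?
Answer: 7744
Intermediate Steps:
Pow(Add(R, N), 2) = Pow(Add(-153, 65), 2) = Pow(-88, 2) = 7744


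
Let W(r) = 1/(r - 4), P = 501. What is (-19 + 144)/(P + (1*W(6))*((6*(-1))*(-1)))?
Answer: 125/504 ≈ 0.24802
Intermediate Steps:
W(r) = 1/(-4 + r)
(-19 + 144)/(P + (1*W(6))*((6*(-1))*(-1))) = (-19 + 144)/(501 + (1/(-4 + 6))*((6*(-1))*(-1))) = 125/(501 + (1/2)*(-6*(-1))) = 125/(501 + (1*(1/2))*6) = 125/(501 + (1/2)*6) = 125/(501 + 3) = 125/504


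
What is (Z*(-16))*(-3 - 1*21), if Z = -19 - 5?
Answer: -9216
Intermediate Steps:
Z = -24
(Z*(-16))*(-3 - 1*21) = (-24*(-16))*(-3 - 1*21) = 384*(-3 - 21) = 384*(-24) = -9216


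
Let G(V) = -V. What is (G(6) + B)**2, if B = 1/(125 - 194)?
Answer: 172225/4761 ≈ 36.174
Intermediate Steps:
B = -1/69 (B = 1/(-69) = -1/69 ≈ -0.014493)
(G(6) + B)**2 = (-1*6 - 1/69)**2 = (-6 - 1/69)**2 = (-415/69)**2 = 172225/4761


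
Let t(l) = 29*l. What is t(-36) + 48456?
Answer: 47412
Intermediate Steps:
t(-36) + 48456 = 29*(-36) + 48456 = -1044 + 48456 = 47412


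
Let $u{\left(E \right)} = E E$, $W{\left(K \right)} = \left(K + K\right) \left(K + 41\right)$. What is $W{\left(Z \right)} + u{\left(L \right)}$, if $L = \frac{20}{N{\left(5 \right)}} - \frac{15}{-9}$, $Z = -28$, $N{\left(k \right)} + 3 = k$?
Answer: $- \frac{5327}{9} \approx -591.89$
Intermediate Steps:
$N{\left(k \right)} = -3 + k$
$W{\left(K \right)} = 2 K \left(41 + K\right)$
$L = \frac{35}{3}$ ($L = \frac{20}{-3 + 5} - \frac{15}{-9} = \frac{20}{2} - - \frac{5}{3} = 20 \cdot \frac{1}{2} + \frac{5}{3} = 10 + \frac{5}{3} = \frac{35}{3} \approx 11.667$)
$u{\left(E \right)} = E^{2}$
$W{\left(Z \right)} + u{\left(L \right)} = 2 \left(-28\right) \left(41 - 28\right) + \left(\frac{35}{3}\right)^{2} = 2 \left(-28\right) 13 + \frac{1225}{9} = -728 + \frac{1225}{9} = - \frac{5327}{9}$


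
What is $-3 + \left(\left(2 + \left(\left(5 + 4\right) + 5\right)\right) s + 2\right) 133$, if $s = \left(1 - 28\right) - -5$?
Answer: $-46553$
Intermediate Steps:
$s = -22$ ($s = \left(1 - 28\right) + 5 = -27 + 5 = -22$)
$-3 + \left(\left(2 + \left(\left(5 + 4\right) + 5\right)\right) s + 2\right) 133 = -3 + \left(\left(2 + \left(\left(5 + 4\right) + 5\right)\right) \left(-22\right) + 2\right) 133 = -3 + \left(\left(2 + \left(9 + 5\right)\right) \left(-22\right) + 2\right) 133 = -3 + \left(\left(2 + 14\right) \left(-22\right) + 2\right) 133 = -3 + \left(16 \left(-22\right) + 2\right) 133 = -3 + \left(-352 + 2\right) 133 = -3 - 46550 = -46553$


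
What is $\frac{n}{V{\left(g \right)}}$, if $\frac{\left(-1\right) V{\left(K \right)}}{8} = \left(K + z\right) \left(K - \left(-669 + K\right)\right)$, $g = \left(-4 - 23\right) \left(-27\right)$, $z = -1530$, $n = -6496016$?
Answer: $- \frac{812002}{535869} \approx -1.5153$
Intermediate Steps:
$g = 729$ ($g = \left(-27\right) \left(-27\right) = 729$)
$V{\left(K \right)} = 8188560 - 5352 K$ ($V{\left(K \right)} = - 8 \left(K - 1530\right) \left(K - \left(-669 + K\right)\right) = - 8 \left(-1530 + K\right) 669 = - 8 \left(-1023570 + 669 K\right) = 8188560 - 5352 K$)
$\frac{n}{V{\left(g \right)}} = - \frac{6496016}{8188560 - 3901608} = - \frac{6496016}{4286952} = \left(-6496016\right) \frac{1}{4286952} = - \frac{812002}{535869}$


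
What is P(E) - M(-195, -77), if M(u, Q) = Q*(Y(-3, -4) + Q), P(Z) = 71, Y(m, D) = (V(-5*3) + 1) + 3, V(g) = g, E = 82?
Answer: -6705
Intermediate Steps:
Y(m, D) = -11 (Y(m, D) = (-5*3 + 1) + 3 = (-15 + 1) + 3 = -14 + 3 = -11)
M(u, Q) = Q*(-11 + Q)
P(E) - M(-195, -77) = 71 - (-77)*(-11 - 77) = 71 - (-77)*(-88) = 71 - 1*6776 = 71 - 6776 = -6705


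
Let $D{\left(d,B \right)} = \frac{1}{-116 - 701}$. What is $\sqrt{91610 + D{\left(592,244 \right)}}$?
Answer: $\frac{\sqrt{61148666473}}{817} \approx 302.67$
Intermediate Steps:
$D{\left(d,B \right)} = - \frac{1}{817}$ ($D{\left(d,B \right)} = \frac{1}{-817} = - \frac{1}{817}$)
$\sqrt{91610 + D{\left(592,244 \right)}} = \sqrt{91610 - \frac{1}{817}} = \sqrt{\frac{74845369}{817}} = \frac{\sqrt{61148666473}}{817}$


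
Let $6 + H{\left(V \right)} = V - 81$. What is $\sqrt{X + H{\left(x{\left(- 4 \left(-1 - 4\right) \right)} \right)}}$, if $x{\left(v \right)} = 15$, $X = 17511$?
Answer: $\sqrt{17439} \approx 132.06$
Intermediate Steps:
$H{\left(V \right)} = -87 + V$ ($H{\left(V \right)} = -6 + \left(V - 81\right) = -6 + \left(-81 + V\right) = -87 + V$)
$\sqrt{X + H{\left(x{\left(- 4 \left(-1 - 4\right) \right)} \right)}} = \sqrt{17511 + \left(-87 + 15\right)} = \sqrt{17511 - 72} = \sqrt{17439}$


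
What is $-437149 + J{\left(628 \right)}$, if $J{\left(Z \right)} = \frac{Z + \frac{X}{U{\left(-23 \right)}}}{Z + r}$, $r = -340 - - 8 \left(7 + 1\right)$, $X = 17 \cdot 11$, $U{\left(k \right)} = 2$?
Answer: $- \frac{307751453}{704} \approx -4.3715 \cdot 10^{5}$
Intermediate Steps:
$X = 187$
$r = -276$ ($r = -340 - \left(-8\right) 8 = -340 - -64 = -340 + 64 = -276$)
$J{\left(Z \right)} = \frac{\frac{187}{2} + Z}{-276 + Z}$ ($J{\left(Z \right)} = \frac{Z + \frac{187}{2}}{Z - 276} = \frac{Z + 187 \cdot \frac{1}{2}}{-276 + Z} = \frac{Z + \frac{187}{2}}{-276 + Z} = \frac{\frac{187}{2} + Z}{-276 + Z}$)
$-437149 + J{\left(628 \right)} = -437149 + \frac{\frac{187}{2} + 628}{-276 + 628} = -437149 + \frac{1}{352} \cdot \frac{1443}{2} = -437149 + \frac{1443}{704} = - \frac{307751453}{704}$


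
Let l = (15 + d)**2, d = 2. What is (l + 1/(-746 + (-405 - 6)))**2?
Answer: 111804634384/1338649 ≈ 83521.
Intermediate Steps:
l = 289 (l = (15 + 2)**2 = 17**2 = 289)
(l + 1/(-746 + (-405 - 6)))**2 = (289 + 1/(-746 + (-405 - 6)))**2 = (289 + 1/(-746 - 411))**2 = (289 + 1/(-1157))**2 = (289 - 1/1157)**2 = (334372/1157)**2 = 111804634384/1338649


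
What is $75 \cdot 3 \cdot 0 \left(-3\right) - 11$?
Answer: $-11$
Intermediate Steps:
$75 \cdot 3 \cdot 0 \left(-3\right) - 11 = 75 \cdot 0 \left(-3\right) - 11 = 75 \cdot 0 - 11 = 0 - 11 = -11$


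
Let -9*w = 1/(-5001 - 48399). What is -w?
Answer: -1/480600 ≈ -2.0807e-6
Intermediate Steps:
w = 1/480600 (w = -1/(9*(-5001 - 48399)) = -1/9/(-53400) = -1/9*(-1/53400) = 1/480600 ≈ 2.0807e-6)
-w = -1*1/480600 = -1/480600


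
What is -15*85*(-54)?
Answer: 68850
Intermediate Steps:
-15*85*(-54) = -1275*(-54) = 68850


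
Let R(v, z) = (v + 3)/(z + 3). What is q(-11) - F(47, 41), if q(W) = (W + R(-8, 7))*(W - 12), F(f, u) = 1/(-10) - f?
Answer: 1558/5 ≈ 311.60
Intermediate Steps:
R(v, z) = (3 + v)/(3 + z)
F(f, u) = -⅒ - f
q(W) = (-12 + W)*(-½ + W) (q(W) = (W + (3 - 8)/(3 + 7))*(W - 12) = (W - 5/10)*(-12 + W) = (W + (⅒)*(-5))*(-12 + W) = (W - ½)*(-12 + W) = (-½ + W)*(-12 + W) = (-12 + W)*(-½ + W))
q(-11) - F(47, 41) = (6 + (-11)² - 25/2*(-11)) - (-⅒ - 1*47) = (6 + 121 + 275/2) - (-⅒ - 47) = 529/2 - 1*(-471/10) = 529/2 + 471/10 = 1558/5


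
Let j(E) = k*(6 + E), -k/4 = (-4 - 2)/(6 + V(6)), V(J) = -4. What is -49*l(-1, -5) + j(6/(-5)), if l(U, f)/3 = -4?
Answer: 3228/5 ≈ 645.60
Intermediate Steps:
l(U, f) = -12 (l(U, f) = 3*(-4) = -12)
k = 12 (k = -4*(-4 - 2)/(6 - 4) = -(-24)/2 = -4*(-3) = 12)
j(E) = 72 + 12*E (j(E) = 12*(6 + E) = 72 + 12*E)
-49*l(-1, -5) + j(6/(-5)) = -49*(-12) + (72 + 12*(6/(-5))) = 588 + (72 + 12*(6*(-1/5))) = 588 + (72 + 12*(-6/5)) = 588 + (72 - 72/5) = 588 + 288/5 = 3228/5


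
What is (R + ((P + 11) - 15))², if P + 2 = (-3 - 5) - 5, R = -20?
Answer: 1521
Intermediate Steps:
P = -15 (P = -2 + ((-3 - 5) - 5) = -2 + (-8 - 5) = -2 - 13 = -15)
(R + ((P + 11) - 15))² = (-20 + ((-15 + 11) - 15))² = (-20 + (-4 - 15))² = (-20 - 19)² = (-39)² = 1521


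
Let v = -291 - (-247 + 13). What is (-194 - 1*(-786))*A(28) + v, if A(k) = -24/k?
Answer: -3951/7 ≈ -564.43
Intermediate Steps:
v = -57 (v = -291 - 1*(-234) = -291 + 234 = -57)
(-194 - 1*(-786))*A(28) + v = (-194 - 1*(-786))*(-24/28) - 57 = (-194 + 786)*(-24*1/28) - 57 = 592*(-6/7) - 57 = -3552/7 - 57 = -3951/7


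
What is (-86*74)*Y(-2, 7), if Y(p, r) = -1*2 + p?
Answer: 25456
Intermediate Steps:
Y(p, r) = -2 + p
(-86*74)*Y(-2, 7) = (-86*74)*(-2 - 2) = -6364*(-4) = 25456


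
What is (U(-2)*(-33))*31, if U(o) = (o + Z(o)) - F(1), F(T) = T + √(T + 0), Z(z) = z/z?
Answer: 3069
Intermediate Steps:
Z(z) = 1
F(T) = T + √T
U(o) = -1 + o (U(o) = (o + 1) - (1 + √1) = (1 + o) - (1 + 1) = (1 + o) - 1*2 = (1 + o) - 2 = -1 + o)
(U(-2)*(-33))*31 = ((-1 - 2)*(-33))*31 = -3*(-33)*31 = 99*31 = 3069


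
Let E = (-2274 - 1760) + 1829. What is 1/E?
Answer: -1/2205 ≈ -0.00045351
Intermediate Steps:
E = -2205 (E = -4034 + 1829 = -2205)
1/E = 1/(-2205) = -1/2205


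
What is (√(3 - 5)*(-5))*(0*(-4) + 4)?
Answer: -20*I*√2 ≈ -28.284*I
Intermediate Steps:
(√(3 - 5)*(-5))*(0*(-4) + 4) = (√(-2)*(-5))*(0 + 4) = ((I*√2)*(-5))*4 = -5*I*√2*4 = -20*I*√2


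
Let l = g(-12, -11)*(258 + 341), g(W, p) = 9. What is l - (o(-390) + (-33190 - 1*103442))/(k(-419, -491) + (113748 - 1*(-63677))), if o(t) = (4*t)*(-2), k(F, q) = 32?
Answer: 956804199/177457 ≈ 5391.8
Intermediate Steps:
o(t) = -8*t
l = 5391 (l = 9*(258 + 341) = 9*599 = 5391)
l - (o(-390) + (-33190 - 1*103442))/(k(-419, -491) + (113748 - 1*(-63677))) = 5391 - (-8*(-390) + (-33190 - 1*103442))/(32 + (113748 - 1*(-63677))) = 5391 - (3120 + (-33190 - 103442))/(32 + (113748 + 63677)) = 5391 - (3120 - 136632)/(32 + 177425) = 5391 - (-133512)/177457 = 5391 - 1*(-133512/177457) = 5391 + 133512/177457 = 956804199/177457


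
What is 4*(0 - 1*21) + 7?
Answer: -77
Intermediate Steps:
4*(0 - 1*21) + 7 = 4*(0 - 21) + 7 = 4*(-21) + 7 = -84 + 7 = -77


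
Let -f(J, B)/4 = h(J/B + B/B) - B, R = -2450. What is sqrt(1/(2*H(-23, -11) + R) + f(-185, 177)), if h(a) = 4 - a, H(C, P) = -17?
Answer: sqrt(412759491987)/24426 ≈ 26.302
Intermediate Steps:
f(J, B) = -12 + 4*B + 4*J/B (f(J, B) = -4*((4 - (J/B + B/B)) - B) = -4*((4 - (J/B + 1)) - B) = -4*((4 - (1 + J/B)) - B) = -4*((4 + (-1 - J/B)) - B) = -4*((3 - J/B) - B) = -4*(3 - B - J/B) = -12 + 4*B + 4*J/B)
sqrt(1/(2*H(-23, -11) + R) + f(-185, 177)) = sqrt(1/(2*(-17) - 2450) + (-12 + 4*177 + 4*(-185)/177)) = sqrt(1/(-34 - 2450) + (-12 + 708 + 4*(-185)*(1/177))) = sqrt(1/(-2484) + (-12 + 708 - 740/177)) = sqrt(-1/2484 + 122452/177) = sqrt(101390197/146556) = sqrt(412759491987)/24426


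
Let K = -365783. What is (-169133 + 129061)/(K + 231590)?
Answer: 40072/134193 ≈ 0.29861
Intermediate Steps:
(-169133 + 129061)/(K + 231590) = (-169133 + 129061)/(-365783 + 231590) = -40072/(-134193) = -40072*(-1/134193) = 40072/134193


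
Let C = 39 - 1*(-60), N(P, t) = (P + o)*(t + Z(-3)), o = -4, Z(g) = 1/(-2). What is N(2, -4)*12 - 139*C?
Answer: -13653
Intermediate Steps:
Z(g) = -1/2
N(P, t) = (-4 + P)*(-1/2 + t) (N(P, t) = (P - 4)*(t - 1/2) = (-4 + P)*(-1/2 + t))
C = 99 (C = 39 + 60 = 99)
N(2, -4)*12 - 139*C = (2 - 4*(-4) - 1/2*2 + 2*(-4))*12 - 139*99 = (2 + 16 - 1 - 8)*12 - 13761 = 9*12 - 13761 = 108 - 13761 = -13653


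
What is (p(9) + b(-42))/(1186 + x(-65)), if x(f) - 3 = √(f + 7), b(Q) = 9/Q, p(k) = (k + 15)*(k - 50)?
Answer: -564939/682514 + 13779*I*√58/19792906 ≈ -0.82773 + 0.0053018*I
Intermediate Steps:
p(k) = (-50 + k)*(15 + k) (p(k) = (15 + k)*(-50 + k) = (-50 + k)*(15 + k))
x(f) = 3 + √(7 + f) (x(f) = 3 + √(f + 7) = 3 + √(7 + f))
(p(9) + b(-42))/(1186 + x(-65)) = ((-750 + 9² - 35*9) + 9/(-42))/(1186 + (3 + √(7 - 65))) = ((-750 + 81 - 315) + 9*(-1/42))/(1186 + (3 + √(-58))) = (-984 - 3/14)/(1186 + (3 + I*√58)) = -13779/(14*(1189 + I*√58))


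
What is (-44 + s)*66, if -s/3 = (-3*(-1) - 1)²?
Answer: -3696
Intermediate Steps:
s = -12 (s = -3*(-3*(-1) - 1)² = -3*(3 - 1)² = -3*2² = -3*4 = -12)
(-44 + s)*66 = (-44 - 12)*66 = -56*66 = -3696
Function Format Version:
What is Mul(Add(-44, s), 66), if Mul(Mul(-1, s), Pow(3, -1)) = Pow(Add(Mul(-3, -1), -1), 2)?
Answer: -3696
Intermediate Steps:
s = -12 (s = Mul(-3, Pow(Add(Mul(-3, -1), -1), 2)) = Mul(-3, Pow(Add(3, -1), 2)) = Mul(-3, Pow(2, 2)) = Mul(-3, 4) = -12)
Mul(Add(-44, s), 66) = Mul(Add(-44, -12), 66) = Mul(-56, 66) = -3696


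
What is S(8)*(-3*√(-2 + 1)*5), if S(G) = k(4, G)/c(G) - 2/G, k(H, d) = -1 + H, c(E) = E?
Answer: -15*I/8 ≈ -1.875*I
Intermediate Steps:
S(G) = 1/G (S(G) = (-1 + 4)/G - 2/G = 3/G - 2/G = 1/G)
S(8)*(-3*√(-2 + 1)*5) = (-3*√(-2 + 1)*5)/8 = (-3*I*5)/8 = (-15*I)/8 = -15*I/8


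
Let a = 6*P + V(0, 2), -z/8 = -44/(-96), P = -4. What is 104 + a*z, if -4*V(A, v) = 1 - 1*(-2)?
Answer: 779/4 ≈ 194.75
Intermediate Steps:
V(A, v) = -3/4 (V(A, v) = -(1 - 1*(-2))/4 = -(1 + 2)/4 = -1/4*3 = -3/4)
z = -11/3 (z = -(-352)/(-96) = -(-352)*(-1)/96 = -8*11/24 = -11/3 ≈ -3.6667)
a = -99/4 (a = 6*(-4) - 3/4 = -24 - 3/4 = -99/4 ≈ -24.750)
104 + a*z = 104 - 99/4*(-11/3) = 104 + 363/4 = 779/4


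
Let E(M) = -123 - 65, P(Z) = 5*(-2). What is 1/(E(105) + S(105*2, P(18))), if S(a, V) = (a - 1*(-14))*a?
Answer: 1/46852 ≈ 2.1344e-5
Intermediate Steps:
P(Z) = -10
S(a, V) = a*(14 + a) (S(a, V) = (a + 14)*a = (14 + a)*a = a*(14 + a))
E(M) = -188
1/(E(105) + S(105*2, P(18))) = 1/(-188 + (105*2)*(14 + 105*2)) = 1/(-188 + 210*(14 + 210)) = 1/(-188 + 210*224) = 1/(-188 + 47040) = 1/46852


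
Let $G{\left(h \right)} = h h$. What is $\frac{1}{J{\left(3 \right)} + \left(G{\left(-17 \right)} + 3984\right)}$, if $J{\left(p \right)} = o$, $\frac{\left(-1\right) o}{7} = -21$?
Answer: $\frac{1}{4420} \approx 0.00022624$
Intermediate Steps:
$G{\left(h \right)} = h^{2}$
$o = 147$ ($o = \left(-7\right) \left(-21\right) = 147$)
$J{\left(p \right)} = 147$
$\frac{1}{J{\left(3 \right)} + \left(G{\left(-17 \right)} + 3984\right)} = \frac{1}{147 + \left(\left(-17\right)^{2} + 3984\right)} = \frac{1}{147 + \left(289 + 3984\right)} = \frac{1}{147 + 4273} = \frac{1}{4420}$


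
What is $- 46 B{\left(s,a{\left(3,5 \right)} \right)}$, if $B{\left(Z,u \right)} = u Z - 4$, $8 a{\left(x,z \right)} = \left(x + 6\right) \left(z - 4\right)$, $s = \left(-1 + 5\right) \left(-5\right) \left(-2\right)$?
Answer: $-1886$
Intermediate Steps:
$s = 40$ ($s = 4 \left(-5\right) \left(-2\right) = \left(-20\right) \left(-2\right) = 40$)
$a{\left(x,z \right)} = \frac{\left(-4 + z\right) \left(6 + x\right)}{8}$ ($a{\left(x,z \right)} = \frac{\left(x + 6\right) \left(z - 4\right)}{8} = \frac{\left(6 + x\right) \left(-4 + z\right)}{8} = \frac{\left(-4 + z\right) \left(6 + x\right)}{8}$)
$B{\left(Z,u \right)} = -4 + Z u$ ($B{\left(Z,u \right)} = Z u - 4 = -4 + Z u$)
$- 46 B{\left(s,a{\left(3,5 \right)} \right)} = - 46 \left(-4 + 40 \left(-3 - \frac{3}{2} + \frac{3}{4} \cdot 5 + \frac{1}{8} \cdot 3 \cdot 5\right)\right) = - 46 \left(-4 + 40 \left(-3 - \frac{3}{2} + \frac{15}{4} + \frac{15}{8}\right)\right) = - 46 \left(-4 + 40 \cdot \frac{9}{8}\right) = - 46 \left(-4 + 45\right) = \left(-46\right) 41 = -1886$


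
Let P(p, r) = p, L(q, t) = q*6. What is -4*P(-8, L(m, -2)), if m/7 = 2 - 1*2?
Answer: 32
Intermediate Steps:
m = 0 (m = 7*(2 - 1*2) = 7*(2 - 2) = 7*0 = 0)
L(q, t) = 6*q
-4*P(-8, L(m, -2)) = -4*(-8) = 32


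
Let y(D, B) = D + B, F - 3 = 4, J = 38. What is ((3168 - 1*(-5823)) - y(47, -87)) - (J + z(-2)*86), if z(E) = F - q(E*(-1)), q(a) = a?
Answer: 8563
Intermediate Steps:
F = 7 (F = 3 + 4 = 7)
y(D, B) = B + D
z(E) = 7 + E (z(E) = 7 - E*(-1) = 7 - (-1)*E = 7 + E)
((3168 - 1*(-5823)) - y(47, -87)) - (J + z(-2)*86) = ((3168 - 1*(-5823)) - (-87 + 47)) - (38 + (7 - 2)*86) = ((3168 + 5823) - 1*(-40)) - (38 + 5*86) = (8991 + 40) - (38 + 430) = 9031 - 1*468 = 9031 - 468 = 8563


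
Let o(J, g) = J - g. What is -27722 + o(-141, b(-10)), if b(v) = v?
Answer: -27853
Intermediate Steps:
-27722 + o(-141, b(-10)) = -27722 + (-141 - 1*(-10)) = -27722 + (-141 + 10) = -27722 - 131 = -27853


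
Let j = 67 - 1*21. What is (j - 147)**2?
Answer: 10201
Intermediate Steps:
j = 46 (j = 67 - 21 = 46)
(j - 147)**2 = (46 - 147)**2 = (-101)**2 = 10201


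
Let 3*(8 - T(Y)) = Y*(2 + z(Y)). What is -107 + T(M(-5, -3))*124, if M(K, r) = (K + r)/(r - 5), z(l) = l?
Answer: 761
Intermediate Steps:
M(K, r) = (K + r)/(-5 + r)
T(Y) = 8 - Y*(2 + Y)/3
-107 + T(M(-5, -3))*124 = -107 + (8 - 2*(-5 - 3)/(3*(-5 - 3)) - ((-5 - 3)/(-5 - 3))²/3)*124 = -107 + (8 - 2*(-8)/(3*(-8)) - 1²/3)*124 = -107 + (8 - (-1)*(-8)/12 - (-⅛*(-8))²/3)*124 = -107 + (8 - ⅔*1 - ⅓*1²)*124 = -107 + (8 - ⅔ - ⅓*1)*124 = -107 + (8 - ⅔ - ⅓)*124 = -107 + 7*124 = -107 + 868 = 761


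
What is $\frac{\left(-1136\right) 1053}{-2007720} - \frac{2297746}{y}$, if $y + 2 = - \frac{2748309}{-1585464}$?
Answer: $\frac{868246859466218}{100724195} \approx 8.62 \cdot 10^{6}$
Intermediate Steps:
$y = - \frac{140873}{528488}$ ($y = -2 - \frac{2748309}{-1585464} = -2 - - \frac{916103}{528488} = -2 + \frac{916103}{528488} = - \frac{140873}{528488} \approx -0.26656$)
$\frac{\left(-1136\right) 1053}{-2007720} - \frac{2297746}{y} = \frac{\left(-1136\right) 1053}{-2007720} - \frac{2297746}{- \frac{140873}{528488}} = \left(-1196208\right) \left(- \frac{1}{2007720}\right) - - \frac{1214331188048}{140873} = \frac{426}{715} + \frac{1214331188048}{140873} = \frac{868246859466218}{100724195}$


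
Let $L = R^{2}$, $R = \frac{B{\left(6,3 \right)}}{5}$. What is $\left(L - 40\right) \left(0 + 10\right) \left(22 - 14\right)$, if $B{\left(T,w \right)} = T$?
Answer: $- \frac{15424}{5} \approx -3084.8$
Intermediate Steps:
$R = \frac{6}{5} \approx 1.2$
$L = \frac{36}{25}$ ($L = \left(\frac{6}{5}\right)^{2} = \frac{36}{25} \approx 1.44$)
$\left(L - 40\right) \left(0 + 10\right) \left(22 - 14\right) = \left(\frac{36}{25} - 40\right) \left(0 + 10\right) \left(22 - 14\right) = - \frac{964 \cdot 10 \cdot 8}{25} = \left(- \frac{964}{25}\right) 80 = - \frac{15424}{5}$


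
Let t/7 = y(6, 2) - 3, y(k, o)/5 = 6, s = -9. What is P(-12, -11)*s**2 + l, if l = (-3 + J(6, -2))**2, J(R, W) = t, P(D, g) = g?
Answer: 33705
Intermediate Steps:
y(k, o) = 30 (y(k, o) = 5*6 = 30)
t = 189 (t = 7*(30 - 3) = 7*27 = 189)
J(R, W) = 189
l = 34596 (l = (-3 + 189)**2 = 186**2 = 34596)
P(-12, -11)*s**2 + l = -11*(-9)**2 + 34596 = -11*81 + 34596 = -891 + 34596 = 33705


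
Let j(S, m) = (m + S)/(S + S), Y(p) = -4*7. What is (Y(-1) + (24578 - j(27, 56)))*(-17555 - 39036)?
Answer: -75017991647/54 ≈ -1.3892e+9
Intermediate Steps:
Y(p) = -28
j(S, m) = (S + m)/(2*S) (j(S, m) = (S + m)/((2*S)) = (S + m)*(1/(2*S)) = (S + m)/(2*S))
(Y(-1) + (24578 - j(27, 56)))*(-17555 - 39036) = (-28 + (24578 - (27 + 56)/(2*27)))*(-17555 - 39036) = (-28 + (24578 - 83/(2*27)))*(-56591) = (-28 + (24578 - 1*83/54))*(-56591) = (-28 + (24578 - 83/54))*(-56591) = (-28 + 1327129/54)*(-56591) = (1325617/54)*(-56591) = -75017991647/54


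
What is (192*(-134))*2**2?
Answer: -102912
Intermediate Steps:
(192*(-134))*2**2 = -25728*4 = -102912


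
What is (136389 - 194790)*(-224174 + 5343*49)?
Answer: -2197804833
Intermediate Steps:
(136389 - 194790)*(-224174 + 5343*49) = -58401*(-224174 + 261807) = -58401*37633 = -2197804833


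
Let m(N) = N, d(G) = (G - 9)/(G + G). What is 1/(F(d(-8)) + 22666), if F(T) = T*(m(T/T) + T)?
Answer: 256/5803057 ≈ 4.4115e-5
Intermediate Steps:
d(G) = (-9 + G)/(2*G) (d(G) = (-9 + G)/((2*G)) = (-9 + G)*(1/(2*G)) = (-9 + G)/(2*G))
F(T) = T*(1 + T) (F(T) = T*(T/T + T) = T*(1 + T))
1/(F(d(-8)) + 22666) = 1/(((½)*(-9 - 8)/(-8))*(1 + (½)*(-9 - 8)/(-8)) + 22666) = 1/(((½)*(-⅛)*(-17))*(1 + (½)*(-⅛)*(-17)) + 22666) = 1/(17*(1 + 17/16)/16 + 22666) = 1/((17/16)*(33/16) + 22666) = 1/(561/256 + 22666) = 1/(5803057/256) = 256/5803057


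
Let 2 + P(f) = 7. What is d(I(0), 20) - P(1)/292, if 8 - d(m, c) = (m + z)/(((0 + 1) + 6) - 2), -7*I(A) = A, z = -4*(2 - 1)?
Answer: 12823/1460 ≈ 8.7829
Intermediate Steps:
P(f) = 5 (P(f) = -2 + 7 = 5)
z = -4 (z = -4*1 = -4)
I(A) = -A/7
d(m, c) = 44/5 - m/5 (d(m, c) = 8 - (m - 4)/(((0 + 1) + 6) - 2) = 8 - (-4 + m)/((1 + 6) - 2) = 8 - (-4 + m)/(7 - 2) = 8 - (-4 + m)/5 = 8 - (-⅘ + m/5) = 8 + (⅘ - m/5) = 44/5 - m/5)
d(I(0), 20) - P(1)/292 = (44/5 - (-1)*0/35) - 5/292 = (44/5 - ⅕*0) - 5/292 = (44/5 + 0) - 1*5/292 = 44/5 - 5/292 = 12823/1460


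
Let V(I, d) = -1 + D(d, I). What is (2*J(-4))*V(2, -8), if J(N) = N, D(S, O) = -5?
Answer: 48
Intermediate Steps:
V(I, d) = -6 (V(I, d) = -1 - 5 = -6)
(2*J(-4))*V(2, -8) = (2*(-4))*(-6) = -8*(-6) = 48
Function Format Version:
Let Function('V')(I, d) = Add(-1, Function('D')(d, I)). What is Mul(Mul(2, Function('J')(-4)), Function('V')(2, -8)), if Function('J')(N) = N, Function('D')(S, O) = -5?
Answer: 48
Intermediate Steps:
Function('V')(I, d) = -6 (Function('V')(I, d) = Add(-1, -5) = -6)
Mul(Mul(2, Function('J')(-4)), Function('V')(2, -8)) = Mul(Mul(2, -4), -6) = Mul(-8, -6) = 48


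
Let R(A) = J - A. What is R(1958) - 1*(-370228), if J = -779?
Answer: 367491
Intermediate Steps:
R(A) = -779 - A
R(1958) - 1*(-370228) = (-779 - 1*1958) - 1*(-370228) = (-779 - 1958) + 370228 = -2737 + 370228 = 367491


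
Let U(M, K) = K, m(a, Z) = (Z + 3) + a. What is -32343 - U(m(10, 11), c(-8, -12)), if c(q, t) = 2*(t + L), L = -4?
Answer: -32311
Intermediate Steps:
m(a, Z) = 3 + Z + a (m(a, Z) = (3 + Z) + a = 3 + Z + a)
c(q, t) = -8 + 2*t (c(q, t) = 2*(t - 4) = 2*(-4 + t) = -8 + 2*t)
-32343 - U(m(10, 11), c(-8, -12)) = -32343 - (-8 + 2*(-12)) = -32343 - (-8 - 24) = -32343 - 1*(-32) = -32343 + 32 = -32311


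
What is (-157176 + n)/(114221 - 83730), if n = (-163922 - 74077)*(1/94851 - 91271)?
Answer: 686792364037868/964033947 ≈ 7.1242e+5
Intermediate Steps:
n = 686797333471460/31617 (n = -237999*(1/94851 - 91271) = -237999*(-8657145620/94851) = 686797333471460/31617 ≈ 2.1722e+10)
(-157176 + n)/(114221 - 83730) = (-157176 + 686797333471460/31617)/(114221 - 83730) = (686792364037868/31617)/30491 = (686792364037868/31617)*(1/30491) = 686792364037868/964033947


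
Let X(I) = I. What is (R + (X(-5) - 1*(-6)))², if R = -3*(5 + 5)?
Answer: 841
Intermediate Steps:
R = -30 (R = -3*10 = -30)
(R + (X(-5) - 1*(-6)))² = (-30 + (-5 - 1*(-6)))² = (-30 + (-5 + 6))² = (-30 + 1)² = (-29)² = 841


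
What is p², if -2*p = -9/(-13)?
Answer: 81/676 ≈ 0.11982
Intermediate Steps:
p = -9/26 (p = -(-9)/(2*(-13)) = -(-9)*(-1)/(2*13) = -½*9/13 = -9/26 ≈ -0.34615)
p² = (-9/26)² = 81/676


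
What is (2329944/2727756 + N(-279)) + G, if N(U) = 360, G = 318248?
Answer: 72423934466/227313 ≈ 3.1861e+5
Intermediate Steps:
(2329944/2727756 + N(-279)) + G = (2329944/2727756 + 360) + 318248 = (2329944*(1/2727756) + 360) + 318248 = (194162/227313 + 360) + 318248 = 82026842/227313 + 318248 = 72423934466/227313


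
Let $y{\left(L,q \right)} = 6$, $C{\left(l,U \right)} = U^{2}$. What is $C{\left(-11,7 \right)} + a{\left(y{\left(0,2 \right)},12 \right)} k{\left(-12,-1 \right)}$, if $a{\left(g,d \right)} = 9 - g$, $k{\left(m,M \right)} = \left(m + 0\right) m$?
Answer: $481$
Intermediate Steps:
$k{\left(m,M \right)} = m^{2}$ ($k{\left(m,M \right)} = m m = m^{2}$)
$C{\left(-11,7 \right)} + a{\left(y{\left(0,2 \right)},12 \right)} k{\left(-12,-1 \right)} = 7^{2} + \left(9 - 6\right) \left(-12\right)^{2} = 49 + \left(9 - 6\right) 144 = 49 + 3 \cdot 144 = 49 + 432 = 481$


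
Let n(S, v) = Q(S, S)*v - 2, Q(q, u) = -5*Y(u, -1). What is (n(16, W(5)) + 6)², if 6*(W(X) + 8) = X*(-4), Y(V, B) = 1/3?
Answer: 42436/81 ≈ 523.90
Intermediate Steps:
Y(V, B) = ⅓
Q(q, u) = -5/3 (Q(q, u) = -5*⅓ = -5/3)
W(X) = -8 - 2*X/3 (W(X) = -8 + (X*(-4))/6 = -8 + (-4*X)/6 = -8 - 2*X/3)
n(S, v) = -2 - 5*v/3 (n(S, v) = -5*v/3 - 2 = -2 - 5*v/3)
(n(16, W(5)) + 6)² = ((-2 - 5*(-8 - ⅔*5)/3) + 6)² = ((-2 - 5*(-8 - 10/3)/3) + 6)² = ((-2 - 5/3*(-34/3)) + 6)² = ((-2 + 170/9) + 6)² = (152/9 + 6)² = (206/9)² = 42436/81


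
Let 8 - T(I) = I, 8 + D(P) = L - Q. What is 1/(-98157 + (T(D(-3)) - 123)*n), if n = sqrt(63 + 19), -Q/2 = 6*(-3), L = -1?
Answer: -98157/9634394849 + 70*sqrt(82)/9634394849 ≈ -1.0122e-5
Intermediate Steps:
Q = 36 (Q = -12*(-3) = -2*(-18) = 36)
D(P) = -45 (D(P) = -8 + (-1 - 1*36) = -8 + (-1 - 36) = -8 - 37 = -45)
T(I) = 8 - I
n = sqrt(82) ≈ 9.0554
1/(-98157 + (T(D(-3)) - 123)*n) = 1/(-98157 + ((8 - 1*(-45)) - 123)*sqrt(82)) = 1/(-98157 + ((8 + 45) - 123)*sqrt(82)) = 1/(-98157 + (53 - 123)*sqrt(82)) = 1/(-98157 - 70*sqrt(82))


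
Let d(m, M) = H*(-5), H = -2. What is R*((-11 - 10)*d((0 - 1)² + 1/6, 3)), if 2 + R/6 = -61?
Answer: 79380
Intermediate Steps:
d(m, M) = 10 (d(m, M) = -2*(-5) = 10)
R = -378 (R = -12 + 6*(-61) = -12 - 366 = -378)
R*((-11 - 10)*d((0 - 1)² + 1/6, 3)) = -378*(-11 - 10)*10 = -(-7938)*10 = -378*(-210) = 79380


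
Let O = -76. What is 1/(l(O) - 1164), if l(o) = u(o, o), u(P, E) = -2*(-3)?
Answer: -1/1158 ≈ -0.00086356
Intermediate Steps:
u(P, E) = 6
l(o) = 6
1/(l(O) - 1164) = 1/(6 - 1164) = 1/(-1158) = -1/1158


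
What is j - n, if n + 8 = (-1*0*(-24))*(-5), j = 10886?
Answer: 10894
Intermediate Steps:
n = -8 (n = -8 + (-1*0*(-24))*(-5) = -8 + (0*(-24))*(-5) = -8 + 0*(-5) = -8 + 0 = -8)
j - n = 10886 - 1*(-8) = 10886 + 8 = 10894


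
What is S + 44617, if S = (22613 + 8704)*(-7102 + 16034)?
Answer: 279768061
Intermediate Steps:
S = 279723444 (S = 31317*8932 = 279723444)
S + 44617 = 279723444 + 44617 = 279768061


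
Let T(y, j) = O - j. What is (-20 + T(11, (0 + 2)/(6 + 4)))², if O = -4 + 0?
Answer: 14641/25 ≈ 585.64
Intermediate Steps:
O = -4
T(y, j) = -4 - j
(-20 + T(11, (0 + 2)/(6 + 4)))² = (-20 + (-4 - (0 + 2)/(6 + 4)))² = (-20 + (-4 - 2/10))² = (-20 + (-4 - 1*⅕))² = (-20 + (-4 - ⅕))² = (-20 - 21/5)² = (-121/5)² = 14641/25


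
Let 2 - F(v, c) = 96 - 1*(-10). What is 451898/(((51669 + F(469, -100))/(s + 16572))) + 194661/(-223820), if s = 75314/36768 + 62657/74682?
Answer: 9590295854457530517239/66023512143645960 ≈ 1.4526e+5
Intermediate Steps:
s = 660697727/228825648 (s = 75314*(1/36768) + 62657*(1/74682) = 37657/18384 + 62657/74682 = 660697727/228825648 ≈ 2.8873)
F(v, c) = -104 (F(v, c) = 2 - (96 - 1*(-10)) = 2 - (96 + 10) = 2 - 1*106 = 2 - 106 = -104)
451898/(((51669 + F(469, -100))/(s + 16572))) + 194661/(-223820) = 451898/(((51669 - 104)/(660697727/228825648 + 16572))) + 194661/(-223820) = 451898/((51565/(3792759336383/228825648))) + 194661*(-1/223820) = 451898/((51565*(228825648/3792759336383))) - 194661/223820 = 451898/(11799394539120/3792759336383) - 194661/223820 = 451898*(3792759336383/11799394539120) - 194661/223820 = 856970179296402467/5899697269560 - 194661/223820 = 9590295854457530517239/66023512143645960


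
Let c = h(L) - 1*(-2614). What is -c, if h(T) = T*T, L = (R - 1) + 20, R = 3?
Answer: -3098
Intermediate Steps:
L = 22 (L = (3 - 1) + 20 = 2 + 20 = 22)
h(T) = T²
c = 3098 (c = 22² - 1*(-2614) = 484 + 2614 = 3098)
-c = -1*3098 = -3098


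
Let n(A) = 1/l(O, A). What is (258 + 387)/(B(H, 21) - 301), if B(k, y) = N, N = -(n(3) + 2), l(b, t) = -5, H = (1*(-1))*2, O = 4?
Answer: -3225/1514 ≈ -2.1301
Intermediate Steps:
H = -2 (H = -1*2 = -2)
n(A) = -⅕ (n(A) = 1/(-5) = -⅕)
N = -9/5 (N = -(-⅕ + 2) = -1*9/5 = -9/5 ≈ -1.8000)
B(k, y) = -9/5
(258 + 387)/(B(H, 21) - 301) = (258 + 387)/(-9/5 - 301) = 645/(-1514/5) = 645*(-5/1514) = -3225/1514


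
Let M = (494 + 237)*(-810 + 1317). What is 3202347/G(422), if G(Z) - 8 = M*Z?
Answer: 3202347/156400382 ≈ 0.020475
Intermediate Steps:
M = 370617 (M = 731*507 = 370617)
G(Z) = 8 + 370617*Z
3202347/G(422) = 3202347/(8 + 370617*422) = 3202347/(8 + 156400374) = 3202347/156400382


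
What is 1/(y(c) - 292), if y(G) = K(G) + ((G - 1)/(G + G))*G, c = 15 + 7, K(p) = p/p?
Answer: -2/561 ≈ -0.0035651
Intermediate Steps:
K(p) = 1
c = 22
y(G) = ½ + G/2 (y(G) = 1 + ((G - 1)/(G + G))*G = 1 + ((-1 + G)/((2*G)))*G = 1 + ((-1 + G)*(1/(2*G)))*G = 1 + ((-1 + G)/(2*G))*G = 1 + (-½ + G/2) = ½ + G/2)
1/(y(c) - 292) = 1/((½ + (½)*22) - 292) = 1/((½ + 11) - 292) = 1/(23/2 - 292) = 1/(-561/2) = -2/561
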